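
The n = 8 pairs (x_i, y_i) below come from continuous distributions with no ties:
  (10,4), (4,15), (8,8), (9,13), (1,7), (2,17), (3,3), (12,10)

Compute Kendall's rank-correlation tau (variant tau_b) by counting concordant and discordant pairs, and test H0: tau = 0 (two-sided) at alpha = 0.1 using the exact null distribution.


Step 1: Enumerate the 28 unordered pairs (i,j) with i<j and classify each by sign(x_j-x_i) * sign(y_j-y_i).
  (1,2):dx=-6,dy=+11->D; (1,3):dx=-2,dy=+4->D; (1,4):dx=-1,dy=+9->D; (1,5):dx=-9,dy=+3->D
  (1,6):dx=-8,dy=+13->D; (1,7):dx=-7,dy=-1->C; (1,8):dx=+2,dy=+6->C; (2,3):dx=+4,dy=-7->D
  (2,4):dx=+5,dy=-2->D; (2,5):dx=-3,dy=-8->C; (2,6):dx=-2,dy=+2->D; (2,7):dx=-1,dy=-12->C
  (2,8):dx=+8,dy=-5->D; (3,4):dx=+1,dy=+5->C; (3,5):dx=-7,dy=-1->C; (3,6):dx=-6,dy=+9->D
  (3,7):dx=-5,dy=-5->C; (3,8):dx=+4,dy=+2->C; (4,5):dx=-8,dy=-6->C; (4,6):dx=-7,dy=+4->D
  (4,7):dx=-6,dy=-10->C; (4,8):dx=+3,dy=-3->D; (5,6):dx=+1,dy=+10->C; (5,7):dx=+2,dy=-4->D
  (5,8):dx=+11,dy=+3->C; (6,7):dx=+1,dy=-14->D; (6,8):dx=+10,dy=-7->D; (7,8):dx=+9,dy=+7->C
Step 2: C = 13, D = 15, total pairs = 28.
Step 3: tau = (C - D)/(n(n-1)/2) = (13 - 15)/28 = -0.071429.
Step 4: Exact two-sided p-value (enumerate n! = 40320 permutations of y under H0): p = 0.904861.
Step 5: alpha = 0.1. fail to reject H0.

tau_b = -0.0714 (C=13, D=15), p = 0.904861, fail to reject H0.


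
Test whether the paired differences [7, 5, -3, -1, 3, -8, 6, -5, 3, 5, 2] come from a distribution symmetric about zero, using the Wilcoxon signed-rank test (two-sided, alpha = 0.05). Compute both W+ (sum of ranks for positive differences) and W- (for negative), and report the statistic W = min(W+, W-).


Step 1: Drop any zero differences (none here) and take |d_i|.
|d| = [7, 5, 3, 1, 3, 8, 6, 5, 3, 5, 2]
Step 2: Midrank |d_i| (ties get averaged ranks).
ranks: |7|->10, |5|->7, |3|->4, |1|->1, |3|->4, |8|->11, |6|->9, |5|->7, |3|->4, |5|->7, |2|->2
Step 3: Attach original signs; sum ranks with positive sign and with negative sign.
W+ = 10 + 7 + 4 + 9 + 4 + 7 + 2 = 43
W- = 4 + 1 + 11 + 7 = 23
(Check: W+ + W- = 66 should equal n(n+1)/2 = 66.)
Step 4: Test statistic W = min(W+, W-) = 23.
Step 5: Ties in |d|, so use the tie-corrected normal approximation.
        E[W] = n(n+1)/4 = 11*12/4 = 33.
        Tie groups: |d|=3 (t=3), |d|=5 (t=3); sum(t^3 - t) = 48.
        Var[W] = n(n+1)(2n+1)/24 - sum(t^3-t)/48 = 3036/24 - 48/48 = 125.5.
        z = (W - E[W]) / sqrt(Var[W]) = (23 - 33) / 11.2027 = -0.8926.
        Two-sided p = 2*Phi(z) = 0.372048.
Step 6: alpha = 0.05. fail to reject H0.

W+ = 43, W- = 23, W = min = 23, p = 0.372048, fail to reject H0.


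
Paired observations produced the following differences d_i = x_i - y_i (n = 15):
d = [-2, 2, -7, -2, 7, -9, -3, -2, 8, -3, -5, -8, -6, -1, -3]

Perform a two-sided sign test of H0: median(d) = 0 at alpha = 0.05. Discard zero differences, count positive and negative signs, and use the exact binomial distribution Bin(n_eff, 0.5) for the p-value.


Step 1: Discard zero differences. Original n = 15; n_eff = number of nonzero differences = 15.
Nonzero differences (with sign): -2, +2, -7, -2, +7, -9, -3, -2, +8, -3, -5, -8, -6, -1, -3
Step 2: Count signs: positive = 3, negative = 12.
Step 3: Under H0: P(positive) = 0.5, so the number of positives S ~ Bin(15, 0.5).
Step 4: Two-sided exact p-value = sum of Bin(15,0.5) probabilities at or below the observed probability = 0.035156.
Step 5: alpha = 0.05. reject H0.

n_eff = 15, pos = 3, neg = 12, p = 0.035156, reject H0.


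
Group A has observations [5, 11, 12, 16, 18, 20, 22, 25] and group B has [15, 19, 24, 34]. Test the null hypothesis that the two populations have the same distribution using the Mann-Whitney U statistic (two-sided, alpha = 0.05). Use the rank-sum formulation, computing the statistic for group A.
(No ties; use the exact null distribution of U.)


Step 1: Combine and sort all 12 observations; assign midranks.
sorted (value, group): (5,X), (11,X), (12,X), (15,Y), (16,X), (18,X), (19,Y), (20,X), (22,X), (24,Y), (25,X), (34,Y)
ranks: 5->1, 11->2, 12->3, 15->4, 16->5, 18->6, 19->7, 20->8, 22->9, 24->10, 25->11, 34->12
Step 2: Rank sum for X: R1 = 1 + 2 + 3 + 5 + 6 + 8 + 9 + 11 = 45.
Step 3: U_X = R1 - n1(n1+1)/2 = 45 - 8*9/2 = 45 - 36 = 9.
       U_Y = n1*n2 - U_X = 32 - 9 = 23.
Step 4: No ties, so the exact null distribution of U (based on enumerating the C(12,8) = 495 equally likely rank assignments) gives the two-sided p-value.
Step 5: p-value = 0.282828; compare to alpha = 0.05. fail to reject H0.

U_X = 9, p = 0.282828, fail to reject H0 at alpha = 0.05.


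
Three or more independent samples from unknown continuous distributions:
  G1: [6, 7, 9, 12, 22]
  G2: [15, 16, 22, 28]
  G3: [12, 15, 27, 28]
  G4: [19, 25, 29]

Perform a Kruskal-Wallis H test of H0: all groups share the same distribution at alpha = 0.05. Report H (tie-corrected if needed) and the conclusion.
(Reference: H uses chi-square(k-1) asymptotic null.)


Step 1: Combine all N = 16 observations and assign midranks.
sorted (value, group, rank): (6,G1,1), (7,G1,2), (9,G1,3), (12,G1,4.5), (12,G3,4.5), (15,G2,6.5), (15,G3,6.5), (16,G2,8), (19,G4,9), (22,G1,10.5), (22,G2,10.5), (25,G4,12), (27,G3,13), (28,G2,14.5), (28,G3,14.5), (29,G4,16)
Step 2: Sum ranks within each group.
R_1 = 21 (n_1 = 5)
R_2 = 39.5 (n_2 = 4)
R_3 = 38.5 (n_3 = 4)
R_4 = 37 (n_4 = 3)
Step 3: H = 12/(N(N+1)) * sum(R_i^2/n_i) - 3(N+1)
     = 12/(16*17) * (21^2/5 + 39.5^2/4 + 38.5^2/4 + 37^2/3) - 3*17
     = 0.044118 * 1305.16 - 51
     = 6.580515.
Step 4: Ties present; correction factor C = 1 - 24/(16^3 - 16) = 0.994118. Corrected H = 6.580515 / 0.994118 = 6.619453.
Step 5: Under H0, H ~ chi^2(3); p-value = 0.085069.
Step 6: alpha = 0.05. fail to reject H0.

H = 6.6195, df = 3, p = 0.085069, fail to reject H0.


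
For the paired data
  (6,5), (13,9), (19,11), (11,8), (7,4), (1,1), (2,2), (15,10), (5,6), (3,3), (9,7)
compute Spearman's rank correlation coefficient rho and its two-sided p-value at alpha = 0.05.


Step 1: Rank x and y separately (midranks; no ties here).
rank(x): 6->5, 13->9, 19->11, 11->8, 7->6, 1->1, 2->2, 15->10, 5->4, 3->3, 9->7
rank(y): 5->5, 9->9, 11->11, 8->8, 4->4, 1->1, 2->2, 10->10, 6->6, 3->3, 7->7
Step 2: d_i = R_x(i) - R_y(i); compute d_i^2.
  (5-5)^2=0, (9-9)^2=0, (11-11)^2=0, (8-8)^2=0, (6-4)^2=4, (1-1)^2=0, (2-2)^2=0, (10-10)^2=0, (4-6)^2=4, (3-3)^2=0, (7-7)^2=0
sum(d^2) = 8.
Step 3: rho = 1 - 6*8 / (11*(11^2 - 1)) = 1 - 48/1320 = 0.963636.
Step 4: Under H0, t = rho * sqrt((n-2)/(1-rho^2)) = 10.8186 ~ t(9).
Step 5: Two-sided p-value from the t-distribution with 9 df = 0.000002.
Step 6: alpha = 0.05. reject H0.

rho = 0.9636, p = 0.000002, reject H0 at alpha = 0.05.


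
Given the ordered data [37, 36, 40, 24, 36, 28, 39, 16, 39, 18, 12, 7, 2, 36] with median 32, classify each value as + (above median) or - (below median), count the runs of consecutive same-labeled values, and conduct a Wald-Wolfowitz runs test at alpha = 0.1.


Step 1: Compute median = 32; label A = above, B = below.
Labels in order: AAABABABABBBBA  (n_A = 7, n_B = 7)
Step 2: Count runs R = 9.
Step 3: Under H0 (random ordering), E[R] = 2*n_A*n_B/(n_A+n_B) + 1 = 2*7*7/14 + 1 = 8.0000.
        Var[R] = 2*n_A*n_B*(2*n_A*n_B - n_A - n_B) / ((n_A+n_B)^2 * (n_A+n_B-1)) = 8232/2548 = 3.2308.
        SD[R] = 1.7974.
Step 4: Continuity-corrected z = (R - 0.5 - E[R]) / SD[R] = (9 - 0.5 - 8.0000) / 1.7974 = 0.2782.
Step 5: Two-sided p-value via normal approximation = 2*(1 - Phi(|z|)) = 0.780879.
Step 6: alpha = 0.1. fail to reject H0.

R = 9, z = 0.2782, p = 0.780879, fail to reject H0.


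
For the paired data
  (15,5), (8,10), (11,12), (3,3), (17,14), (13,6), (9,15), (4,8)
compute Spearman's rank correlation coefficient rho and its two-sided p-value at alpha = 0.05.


Step 1: Rank x and y separately (midranks; no ties here).
rank(x): 15->7, 8->3, 11->5, 3->1, 17->8, 13->6, 9->4, 4->2
rank(y): 5->2, 10->5, 12->6, 3->1, 14->7, 6->3, 15->8, 8->4
Step 2: d_i = R_x(i) - R_y(i); compute d_i^2.
  (7-2)^2=25, (3-5)^2=4, (5-6)^2=1, (1-1)^2=0, (8-7)^2=1, (6-3)^2=9, (4-8)^2=16, (2-4)^2=4
sum(d^2) = 60.
Step 3: rho = 1 - 6*60 / (8*(8^2 - 1)) = 1 - 360/504 = 0.285714.
Step 4: Under H0, t = rho * sqrt((n-2)/(1-rho^2)) = 0.7303 ~ t(6).
Step 5: Two-sided p-value from the t-distribution with 6 df = 0.492726.
Step 6: alpha = 0.05. fail to reject H0.

rho = 0.2857, p = 0.492726, fail to reject H0 at alpha = 0.05.


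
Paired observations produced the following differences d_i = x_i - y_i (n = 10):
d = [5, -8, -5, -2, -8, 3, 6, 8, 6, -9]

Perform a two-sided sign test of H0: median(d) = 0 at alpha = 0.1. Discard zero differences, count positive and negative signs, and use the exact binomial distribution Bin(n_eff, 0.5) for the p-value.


Step 1: Discard zero differences. Original n = 10; n_eff = number of nonzero differences = 10.
Nonzero differences (with sign): +5, -8, -5, -2, -8, +3, +6, +8, +6, -9
Step 2: Count signs: positive = 5, negative = 5.
Step 3: Under H0: P(positive) = 0.5, so the number of positives S ~ Bin(10, 0.5).
Step 4: Two-sided exact p-value = sum of Bin(10,0.5) probabilities at or below the observed probability = 1.000000.
Step 5: alpha = 0.1. fail to reject H0.

n_eff = 10, pos = 5, neg = 5, p = 1.000000, fail to reject H0.


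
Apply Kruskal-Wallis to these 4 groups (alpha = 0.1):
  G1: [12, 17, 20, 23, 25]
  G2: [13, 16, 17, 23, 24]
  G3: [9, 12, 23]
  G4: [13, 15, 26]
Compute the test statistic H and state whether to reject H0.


Step 1: Combine all N = 16 observations and assign midranks.
sorted (value, group, rank): (9,G3,1), (12,G1,2.5), (12,G3,2.5), (13,G2,4.5), (13,G4,4.5), (15,G4,6), (16,G2,7), (17,G1,8.5), (17,G2,8.5), (20,G1,10), (23,G1,12), (23,G2,12), (23,G3,12), (24,G2,14), (25,G1,15), (26,G4,16)
Step 2: Sum ranks within each group.
R_1 = 48 (n_1 = 5)
R_2 = 46 (n_2 = 5)
R_3 = 15.5 (n_3 = 3)
R_4 = 26.5 (n_4 = 3)
Step 3: H = 12/(N(N+1)) * sum(R_i^2/n_i) - 3(N+1)
     = 12/(16*17) * (48^2/5 + 46^2/5 + 15.5^2/3 + 26.5^2/3) - 3*17
     = 0.044118 * 1198.17 - 51
     = 1.860294.
Step 4: Ties present; correction factor C = 1 - 42/(16^3 - 16) = 0.989706. Corrected H = 1.860294 / 0.989706 = 1.879643.
Step 5: Under H0, H ~ chi^2(3); p-value = 0.597759.
Step 6: alpha = 0.1. fail to reject H0.

H = 1.8796, df = 3, p = 0.597759, fail to reject H0.


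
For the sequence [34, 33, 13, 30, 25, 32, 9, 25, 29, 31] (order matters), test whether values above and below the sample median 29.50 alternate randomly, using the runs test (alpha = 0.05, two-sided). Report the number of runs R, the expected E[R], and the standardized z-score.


Step 1: Compute median = 29.50; label A = above, B = below.
Labels in order: AABABABBBA  (n_A = 5, n_B = 5)
Step 2: Count runs R = 7.
Step 3: Under H0 (random ordering), E[R] = 2*n_A*n_B/(n_A+n_B) + 1 = 2*5*5/10 + 1 = 6.0000.
        Var[R] = 2*n_A*n_B*(2*n_A*n_B - n_A - n_B) / ((n_A+n_B)^2 * (n_A+n_B-1)) = 2000/900 = 2.2222.
        SD[R] = 1.4907.
Step 4: Continuity-corrected z = (R - 0.5 - E[R]) / SD[R] = (7 - 0.5 - 6.0000) / 1.4907 = 0.3354.
Step 5: Two-sided p-value via normal approximation = 2*(1 - Phi(|z|)) = 0.737316.
Step 6: alpha = 0.05. fail to reject H0.

R = 7, z = 0.3354, p = 0.737316, fail to reject H0.


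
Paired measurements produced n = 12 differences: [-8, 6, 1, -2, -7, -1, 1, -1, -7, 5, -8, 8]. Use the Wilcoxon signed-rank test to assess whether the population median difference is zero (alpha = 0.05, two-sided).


Step 1: Drop any zero differences (none here) and take |d_i|.
|d| = [8, 6, 1, 2, 7, 1, 1, 1, 7, 5, 8, 8]
Step 2: Midrank |d_i| (ties get averaged ranks).
ranks: |8|->11, |6|->7, |1|->2.5, |2|->5, |7|->8.5, |1|->2.5, |1|->2.5, |1|->2.5, |7|->8.5, |5|->6, |8|->11, |8|->11
Step 3: Attach original signs; sum ranks with positive sign and with negative sign.
W+ = 7 + 2.5 + 2.5 + 6 + 11 = 29
W- = 11 + 5 + 8.5 + 2.5 + 2.5 + 8.5 + 11 = 49
(Check: W+ + W- = 78 should equal n(n+1)/2 = 78.)
Step 4: Test statistic W = min(W+, W-) = 29.
Step 5: Ties in |d|, so use the tie-corrected normal approximation.
        E[W] = n(n+1)/4 = 12*13/4 = 39.
        Tie groups: |d|=1 (t=4), |d|=7 (t=2), |d|=8 (t=3); sum(t^3 - t) = 90.
        Var[W] = n(n+1)(2n+1)/24 - sum(t^3-t)/48 = 3900/24 - 90/48 = 160.625.
        z = (W - E[W]) / sqrt(Var[W]) = (29 - 39) / 12.6738 = -0.7890.
        Two-sided p = 2*Phi(z) = 0.430095.
Step 6: alpha = 0.05. fail to reject H0.

W+ = 29, W- = 49, W = min = 29, p = 0.430095, fail to reject H0.


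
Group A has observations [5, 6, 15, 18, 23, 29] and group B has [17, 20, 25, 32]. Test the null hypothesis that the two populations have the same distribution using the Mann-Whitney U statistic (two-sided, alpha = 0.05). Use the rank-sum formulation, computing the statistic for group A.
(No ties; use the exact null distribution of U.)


Step 1: Combine and sort all 10 observations; assign midranks.
sorted (value, group): (5,X), (6,X), (15,X), (17,Y), (18,X), (20,Y), (23,X), (25,Y), (29,X), (32,Y)
ranks: 5->1, 6->2, 15->3, 17->4, 18->5, 20->6, 23->7, 25->8, 29->9, 32->10
Step 2: Rank sum for X: R1 = 1 + 2 + 3 + 5 + 7 + 9 = 27.
Step 3: U_X = R1 - n1(n1+1)/2 = 27 - 6*7/2 = 27 - 21 = 6.
       U_Y = n1*n2 - U_X = 24 - 6 = 18.
Step 4: No ties, so the exact null distribution of U (based on enumerating the C(10,6) = 210 equally likely rank assignments) gives the two-sided p-value.
Step 5: p-value = 0.257143; compare to alpha = 0.05. fail to reject H0.

U_X = 6, p = 0.257143, fail to reject H0 at alpha = 0.05.


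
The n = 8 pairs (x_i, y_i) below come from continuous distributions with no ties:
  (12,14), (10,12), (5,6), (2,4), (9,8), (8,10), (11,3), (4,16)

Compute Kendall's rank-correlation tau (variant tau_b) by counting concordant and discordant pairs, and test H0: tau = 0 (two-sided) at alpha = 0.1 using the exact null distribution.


Step 1: Enumerate the 28 unordered pairs (i,j) with i<j and classify each by sign(x_j-x_i) * sign(y_j-y_i).
  (1,2):dx=-2,dy=-2->C; (1,3):dx=-7,dy=-8->C; (1,4):dx=-10,dy=-10->C; (1,5):dx=-3,dy=-6->C
  (1,6):dx=-4,dy=-4->C; (1,7):dx=-1,dy=-11->C; (1,8):dx=-8,dy=+2->D; (2,3):dx=-5,dy=-6->C
  (2,4):dx=-8,dy=-8->C; (2,5):dx=-1,dy=-4->C; (2,6):dx=-2,dy=-2->C; (2,7):dx=+1,dy=-9->D
  (2,8):dx=-6,dy=+4->D; (3,4):dx=-3,dy=-2->C; (3,5):dx=+4,dy=+2->C; (3,6):dx=+3,dy=+4->C
  (3,7):dx=+6,dy=-3->D; (3,8):dx=-1,dy=+10->D; (4,5):dx=+7,dy=+4->C; (4,6):dx=+6,dy=+6->C
  (4,7):dx=+9,dy=-1->D; (4,8):dx=+2,dy=+12->C; (5,6):dx=-1,dy=+2->D; (5,7):dx=+2,dy=-5->D
  (5,8):dx=-5,dy=+8->D; (6,7):dx=+3,dy=-7->D; (6,8):dx=-4,dy=+6->D; (7,8):dx=-7,dy=+13->D
Step 2: C = 16, D = 12, total pairs = 28.
Step 3: tau = (C - D)/(n(n-1)/2) = (16 - 12)/28 = 0.142857.
Step 4: Exact two-sided p-value (enumerate n! = 40320 permutations of y under H0): p = 0.719544.
Step 5: alpha = 0.1. fail to reject H0.

tau_b = 0.1429 (C=16, D=12), p = 0.719544, fail to reject H0.


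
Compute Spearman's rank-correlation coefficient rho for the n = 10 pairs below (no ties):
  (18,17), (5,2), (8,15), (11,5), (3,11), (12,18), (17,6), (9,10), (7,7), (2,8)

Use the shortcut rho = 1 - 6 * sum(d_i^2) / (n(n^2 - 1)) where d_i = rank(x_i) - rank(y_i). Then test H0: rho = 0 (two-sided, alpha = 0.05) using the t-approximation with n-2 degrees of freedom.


Step 1: Rank x and y separately (midranks; no ties here).
rank(x): 18->10, 5->3, 8->5, 11->7, 3->2, 12->8, 17->9, 9->6, 7->4, 2->1
rank(y): 17->9, 2->1, 15->8, 5->2, 11->7, 18->10, 6->3, 10->6, 7->4, 8->5
Step 2: d_i = R_x(i) - R_y(i); compute d_i^2.
  (10-9)^2=1, (3-1)^2=4, (5-8)^2=9, (7-2)^2=25, (2-7)^2=25, (8-10)^2=4, (9-3)^2=36, (6-6)^2=0, (4-4)^2=0, (1-5)^2=16
sum(d^2) = 120.
Step 3: rho = 1 - 6*120 / (10*(10^2 - 1)) = 1 - 720/990 = 0.272727.
Step 4: Under H0, t = rho * sqrt((n-2)/(1-rho^2)) = 0.8018 ~ t(8).
Step 5: Two-sided p-value from the t-distribution with 8 df = 0.445838.
Step 6: alpha = 0.05. fail to reject H0.

rho = 0.2727, p = 0.445838, fail to reject H0 at alpha = 0.05.


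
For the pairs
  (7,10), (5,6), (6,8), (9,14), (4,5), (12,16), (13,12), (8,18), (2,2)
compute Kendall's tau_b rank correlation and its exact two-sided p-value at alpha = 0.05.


Step 1: Enumerate the 36 unordered pairs (i,j) with i<j and classify each by sign(x_j-x_i) * sign(y_j-y_i).
  (1,2):dx=-2,dy=-4->C; (1,3):dx=-1,dy=-2->C; (1,4):dx=+2,dy=+4->C; (1,5):dx=-3,dy=-5->C
  (1,6):dx=+5,dy=+6->C; (1,7):dx=+6,dy=+2->C; (1,8):dx=+1,dy=+8->C; (1,9):dx=-5,dy=-8->C
  (2,3):dx=+1,dy=+2->C; (2,4):dx=+4,dy=+8->C; (2,5):dx=-1,dy=-1->C; (2,6):dx=+7,dy=+10->C
  (2,7):dx=+8,dy=+6->C; (2,8):dx=+3,dy=+12->C; (2,9):dx=-3,dy=-4->C; (3,4):dx=+3,dy=+6->C
  (3,5):dx=-2,dy=-3->C; (3,6):dx=+6,dy=+8->C; (3,7):dx=+7,dy=+4->C; (3,8):dx=+2,dy=+10->C
  (3,9):dx=-4,dy=-6->C; (4,5):dx=-5,dy=-9->C; (4,6):dx=+3,dy=+2->C; (4,7):dx=+4,dy=-2->D
  (4,8):dx=-1,dy=+4->D; (4,9):dx=-7,dy=-12->C; (5,6):dx=+8,dy=+11->C; (5,7):dx=+9,dy=+7->C
  (5,8):dx=+4,dy=+13->C; (5,9):dx=-2,dy=-3->C; (6,7):dx=+1,dy=-4->D; (6,8):dx=-4,dy=+2->D
  (6,9):dx=-10,dy=-14->C; (7,8):dx=-5,dy=+6->D; (7,9):dx=-11,dy=-10->C; (8,9):dx=-6,dy=-16->C
Step 2: C = 31, D = 5, total pairs = 36.
Step 3: tau = (C - D)/(n(n-1)/2) = (31 - 5)/36 = 0.722222.
Step 4: Exact two-sided p-value (enumerate n! = 362880 permutations of y under H0): p = 0.005886.
Step 5: alpha = 0.05. reject H0.

tau_b = 0.7222 (C=31, D=5), p = 0.005886, reject H0.


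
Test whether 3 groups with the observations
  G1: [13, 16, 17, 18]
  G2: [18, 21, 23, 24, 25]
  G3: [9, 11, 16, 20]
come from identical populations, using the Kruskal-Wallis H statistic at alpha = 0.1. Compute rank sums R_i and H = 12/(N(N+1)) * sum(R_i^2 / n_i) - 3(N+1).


Step 1: Combine all N = 13 observations and assign midranks.
sorted (value, group, rank): (9,G3,1), (11,G3,2), (13,G1,3), (16,G1,4.5), (16,G3,4.5), (17,G1,6), (18,G1,7.5), (18,G2,7.5), (20,G3,9), (21,G2,10), (23,G2,11), (24,G2,12), (25,G2,13)
Step 2: Sum ranks within each group.
R_1 = 21 (n_1 = 4)
R_2 = 53.5 (n_2 = 5)
R_3 = 16.5 (n_3 = 4)
Step 3: H = 12/(N(N+1)) * sum(R_i^2/n_i) - 3(N+1)
     = 12/(13*14) * (21^2/4 + 53.5^2/5 + 16.5^2/4) - 3*14
     = 0.065934 * 750.763 - 42
     = 7.500824.
Step 4: Ties present; correction factor C = 1 - 12/(13^3 - 13) = 0.994505. Corrected H = 7.500824 / 0.994505 = 7.542265.
Step 5: Under H0, H ~ chi^2(2); p-value = 0.023026.
Step 6: alpha = 0.1. reject H0.

H = 7.5423, df = 2, p = 0.023026, reject H0.


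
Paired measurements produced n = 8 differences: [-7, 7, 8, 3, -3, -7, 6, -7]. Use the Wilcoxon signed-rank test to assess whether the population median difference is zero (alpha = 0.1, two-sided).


Step 1: Drop any zero differences (none here) and take |d_i|.
|d| = [7, 7, 8, 3, 3, 7, 6, 7]
Step 2: Midrank |d_i| (ties get averaged ranks).
ranks: |7|->5.5, |7|->5.5, |8|->8, |3|->1.5, |3|->1.5, |7|->5.5, |6|->3, |7|->5.5
Step 3: Attach original signs; sum ranks with positive sign and with negative sign.
W+ = 5.5 + 8 + 1.5 + 3 = 18
W- = 5.5 + 1.5 + 5.5 + 5.5 = 18
(Check: W+ + W- = 36 should equal n(n+1)/2 = 36.)
Step 4: Test statistic W = min(W+, W-) = 18.
Step 5: Ties in |d|, so use the tie-corrected normal approximation.
        E[W] = n(n+1)/4 = 8*9/4 = 18.
        Tie groups: |d|=3 (t=2), |d|=7 (t=4); sum(t^3 - t) = 66.
        Var[W] = n(n+1)(2n+1)/24 - sum(t^3-t)/48 = 1224/24 - 66/48 = 49.625.
        z = (W - E[W]) / sqrt(Var[W]) = (18 - 18) / 7.0445 = 0.0000.
        Two-sided p = 2*Phi(z) = 1.000000.
Step 6: alpha = 0.1. fail to reject H0.

W+ = 18, W- = 18, W = min = 18, p = 1.000000, fail to reject H0.


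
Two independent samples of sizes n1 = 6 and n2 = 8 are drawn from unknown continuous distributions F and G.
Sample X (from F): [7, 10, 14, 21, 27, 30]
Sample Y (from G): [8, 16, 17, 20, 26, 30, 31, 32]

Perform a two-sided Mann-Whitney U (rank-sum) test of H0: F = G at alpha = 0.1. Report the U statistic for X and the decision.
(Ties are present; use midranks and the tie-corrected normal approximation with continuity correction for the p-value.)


Step 1: Combine and sort all 14 observations; assign midranks.
sorted (value, group): (7,X), (8,Y), (10,X), (14,X), (16,Y), (17,Y), (20,Y), (21,X), (26,Y), (27,X), (30,X), (30,Y), (31,Y), (32,Y)
ranks: 7->1, 8->2, 10->3, 14->4, 16->5, 17->6, 20->7, 21->8, 26->9, 27->10, 30->11.5, 30->11.5, 31->13, 32->14
Step 2: Rank sum for X: R1 = 1 + 3 + 4 + 8 + 10 + 11.5 = 37.5.
Step 3: U_X = R1 - n1(n1+1)/2 = 37.5 - 6*7/2 = 37.5 - 21 = 16.5.
       U_Y = n1*n2 - U_X = 48 - 16.5 = 31.5.
Step 4: Ties are present, so use the tie-corrected normal approximation (with continuity correction) for the p-value.
Step 5: p-value = 0.365629; compare to alpha = 0.1. fail to reject H0.

U_X = 16.5, p = 0.365629, fail to reject H0 at alpha = 0.1.


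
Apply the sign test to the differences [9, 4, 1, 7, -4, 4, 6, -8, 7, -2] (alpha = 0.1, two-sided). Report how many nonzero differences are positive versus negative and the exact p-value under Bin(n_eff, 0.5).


Step 1: Discard zero differences. Original n = 10; n_eff = number of nonzero differences = 10.
Nonzero differences (with sign): +9, +4, +1, +7, -4, +4, +6, -8, +7, -2
Step 2: Count signs: positive = 7, negative = 3.
Step 3: Under H0: P(positive) = 0.5, so the number of positives S ~ Bin(10, 0.5).
Step 4: Two-sided exact p-value = sum of Bin(10,0.5) probabilities at or below the observed probability = 0.343750.
Step 5: alpha = 0.1. fail to reject H0.

n_eff = 10, pos = 7, neg = 3, p = 0.343750, fail to reject H0.


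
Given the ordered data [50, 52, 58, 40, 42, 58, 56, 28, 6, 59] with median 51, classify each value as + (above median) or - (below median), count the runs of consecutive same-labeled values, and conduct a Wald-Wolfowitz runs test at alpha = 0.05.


Step 1: Compute median = 51; label A = above, B = below.
Labels in order: BAABBAABBA  (n_A = 5, n_B = 5)
Step 2: Count runs R = 6.
Step 3: Under H0 (random ordering), E[R] = 2*n_A*n_B/(n_A+n_B) + 1 = 2*5*5/10 + 1 = 6.0000.
        Var[R] = 2*n_A*n_B*(2*n_A*n_B - n_A - n_B) / ((n_A+n_B)^2 * (n_A+n_B-1)) = 2000/900 = 2.2222.
        SD[R] = 1.4907.
Step 4: R = E[R], so z = 0 with no continuity correction.
Step 5: Two-sided p-value via normal approximation = 2*(1 - Phi(|z|)) = 1.000000.
Step 6: alpha = 0.05. fail to reject H0.

R = 6, z = 0.0000, p = 1.000000, fail to reject H0.


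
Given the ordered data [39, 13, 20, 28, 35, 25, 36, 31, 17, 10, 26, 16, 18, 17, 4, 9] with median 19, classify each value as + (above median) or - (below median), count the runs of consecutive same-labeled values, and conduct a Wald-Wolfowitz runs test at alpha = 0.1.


Step 1: Compute median = 19; label A = above, B = below.
Labels in order: ABAAAAAABBABBBBB  (n_A = 8, n_B = 8)
Step 2: Count runs R = 6.
Step 3: Under H0 (random ordering), E[R] = 2*n_A*n_B/(n_A+n_B) + 1 = 2*8*8/16 + 1 = 9.0000.
        Var[R] = 2*n_A*n_B*(2*n_A*n_B - n_A - n_B) / ((n_A+n_B)^2 * (n_A+n_B-1)) = 14336/3840 = 3.7333.
        SD[R] = 1.9322.
Step 4: Continuity-corrected z = (R + 0.5 - E[R]) / SD[R] = (6 + 0.5 - 9.0000) / 1.9322 = -1.2939.
Step 5: Two-sided p-value via normal approximation = 2*(1 - Phi(|z|)) = 0.195709.
Step 6: alpha = 0.1. fail to reject H0.

R = 6, z = -1.2939, p = 0.195709, fail to reject H0.


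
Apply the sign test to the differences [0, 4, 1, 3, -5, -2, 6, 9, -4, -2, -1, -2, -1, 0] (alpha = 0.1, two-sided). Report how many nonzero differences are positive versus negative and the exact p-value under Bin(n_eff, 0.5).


Step 1: Discard zero differences. Original n = 14; n_eff = number of nonzero differences = 12.
Nonzero differences (with sign): +4, +1, +3, -5, -2, +6, +9, -4, -2, -1, -2, -1
Step 2: Count signs: positive = 5, negative = 7.
Step 3: Under H0: P(positive) = 0.5, so the number of positives S ~ Bin(12, 0.5).
Step 4: Two-sided exact p-value = sum of Bin(12,0.5) probabilities at or below the observed probability = 0.774414.
Step 5: alpha = 0.1. fail to reject H0.

n_eff = 12, pos = 5, neg = 7, p = 0.774414, fail to reject H0.


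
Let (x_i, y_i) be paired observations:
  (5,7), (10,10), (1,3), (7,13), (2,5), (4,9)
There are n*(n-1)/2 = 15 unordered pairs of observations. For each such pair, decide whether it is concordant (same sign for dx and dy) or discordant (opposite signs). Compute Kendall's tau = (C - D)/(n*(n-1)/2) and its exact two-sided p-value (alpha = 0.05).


Step 1: Enumerate the 15 unordered pairs (i,j) with i<j and classify each by sign(x_j-x_i) * sign(y_j-y_i).
  (1,2):dx=+5,dy=+3->C; (1,3):dx=-4,dy=-4->C; (1,4):dx=+2,dy=+6->C; (1,5):dx=-3,dy=-2->C
  (1,6):dx=-1,dy=+2->D; (2,3):dx=-9,dy=-7->C; (2,4):dx=-3,dy=+3->D; (2,5):dx=-8,dy=-5->C
  (2,6):dx=-6,dy=-1->C; (3,4):dx=+6,dy=+10->C; (3,5):dx=+1,dy=+2->C; (3,6):dx=+3,dy=+6->C
  (4,5):dx=-5,dy=-8->C; (4,6):dx=-3,dy=-4->C; (5,6):dx=+2,dy=+4->C
Step 2: C = 13, D = 2, total pairs = 15.
Step 3: tau = (C - D)/(n(n-1)/2) = (13 - 2)/15 = 0.733333.
Step 4: Exact two-sided p-value (enumerate n! = 720 permutations of y under H0): p = 0.055556.
Step 5: alpha = 0.05. fail to reject H0.

tau_b = 0.7333 (C=13, D=2), p = 0.055556, fail to reject H0.


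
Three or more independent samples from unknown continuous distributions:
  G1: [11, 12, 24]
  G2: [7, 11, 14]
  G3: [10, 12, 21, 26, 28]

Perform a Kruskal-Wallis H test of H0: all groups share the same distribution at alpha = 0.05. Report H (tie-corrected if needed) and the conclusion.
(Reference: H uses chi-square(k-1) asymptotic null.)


Step 1: Combine all N = 11 observations and assign midranks.
sorted (value, group, rank): (7,G2,1), (10,G3,2), (11,G1,3.5), (11,G2,3.5), (12,G1,5.5), (12,G3,5.5), (14,G2,7), (21,G3,8), (24,G1,9), (26,G3,10), (28,G3,11)
Step 2: Sum ranks within each group.
R_1 = 18 (n_1 = 3)
R_2 = 11.5 (n_2 = 3)
R_3 = 36.5 (n_3 = 5)
Step 3: H = 12/(N(N+1)) * sum(R_i^2/n_i) - 3(N+1)
     = 12/(11*12) * (18^2/3 + 11.5^2/3 + 36.5^2/5) - 3*12
     = 0.090909 * 418.533 - 36
     = 2.048485.
Step 4: Ties present; correction factor C = 1 - 12/(11^3 - 11) = 0.990909. Corrected H = 2.048485 / 0.990909 = 2.067278.
Step 5: Under H0, H ~ chi^2(2); p-value = 0.355710.
Step 6: alpha = 0.05. fail to reject H0.

H = 2.0673, df = 2, p = 0.355710, fail to reject H0.


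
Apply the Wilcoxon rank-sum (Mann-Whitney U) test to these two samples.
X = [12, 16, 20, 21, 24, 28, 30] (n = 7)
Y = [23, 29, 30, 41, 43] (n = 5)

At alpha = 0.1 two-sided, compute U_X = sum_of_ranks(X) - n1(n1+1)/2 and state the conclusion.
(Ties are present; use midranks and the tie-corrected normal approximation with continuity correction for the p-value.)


Step 1: Combine and sort all 12 observations; assign midranks.
sorted (value, group): (12,X), (16,X), (20,X), (21,X), (23,Y), (24,X), (28,X), (29,Y), (30,X), (30,Y), (41,Y), (43,Y)
ranks: 12->1, 16->2, 20->3, 21->4, 23->5, 24->6, 28->7, 29->8, 30->9.5, 30->9.5, 41->11, 43->12
Step 2: Rank sum for X: R1 = 1 + 2 + 3 + 4 + 6 + 7 + 9.5 = 32.5.
Step 3: U_X = R1 - n1(n1+1)/2 = 32.5 - 7*8/2 = 32.5 - 28 = 4.5.
       U_Y = n1*n2 - U_X = 35 - 4.5 = 30.5.
Step 4: Ties are present, so use the tie-corrected normal approximation (with continuity correction) for the p-value.
Step 5: p-value = 0.041997; compare to alpha = 0.1. reject H0.

U_X = 4.5, p = 0.041997, reject H0 at alpha = 0.1.


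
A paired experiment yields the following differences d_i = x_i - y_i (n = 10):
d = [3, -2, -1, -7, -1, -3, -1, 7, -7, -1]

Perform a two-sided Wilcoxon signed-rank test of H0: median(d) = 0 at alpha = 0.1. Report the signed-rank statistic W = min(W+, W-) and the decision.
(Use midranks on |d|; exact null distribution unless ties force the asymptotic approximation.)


Step 1: Drop any zero differences (none here) and take |d_i|.
|d| = [3, 2, 1, 7, 1, 3, 1, 7, 7, 1]
Step 2: Midrank |d_i| (ties get averaged ranks).
ranks: |3|->6.5, |2|->5, |1|->2.5, |7|->9, |1|->2.5, |3|->6.5, |1|->2.5, |7|->9, |7|->9, |1|->2.5
Step 3: Attach original signs; sum ranks with positive sign and with negative sign.
W+ = 6.5 + 9 = 15.5
W- = 5 + 2.5 + 9 + 2.5 + 6.5 + 2.5 + 9 + 2.5 = 39.5
(Check: W+ + W- = 55 should equal n(n+1)/2 = 55.)
Step 4: Test statistic W = min(W+, W-) = 15.5.
Step 5: Ties in |d|, so use the tie-corrected normal approximation.
        E[W] = n(n+1)/4 = 10*11/4 = 27.5.
        Tie groups: |d|=1 (t=4), |d|=3 (t=2), |d|=7 (t=3); sum(t^3 - t) = 90.
        Var[W] = n(n+1)(2n+1)/24 - sum(t^3-t)/48 = 2310/24 - 90/48 = 94.375.
        z = (W - E[W]) / sqrt(Var[W]) = (15.5 - 27.5) / 9.7147 = -1.2352.
        Two-sided p = 2*Phi(z) = 0.216740.
Step 6: alpha = 0.1. fail to reject H0.

W+ = 15.5, W- = 39.5, W = min = 15.5, p = 0.216740, fail to reject H0.


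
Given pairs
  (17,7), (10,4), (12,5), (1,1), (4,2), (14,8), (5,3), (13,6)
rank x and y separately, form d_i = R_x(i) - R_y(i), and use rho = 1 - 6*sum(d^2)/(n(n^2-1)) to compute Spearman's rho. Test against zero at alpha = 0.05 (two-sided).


Step 1: Rank x and y separately (midranks; no ties here).
rank(x): 17->8, 10->4, 12->5, 1->1, 4->2, 14->7, 5->3, 13->6
rank(y): 7->7, 4->4, 5->5, 1->1, 2->2, 8->8, 3->3, 6->6
Step 2: d_i = R_x(i) - R_y(i); compute d_i^2.
  (8-7)^2=1, (4-4)^2=0, (5-5)^2=0, (1-1)^2=0, (2-2)^2=0, (7-8)^2=1, (3-3)^2=0, (6-6)^2=0
sum(d^2) = 2.
Step 3: rho = 1 - 6*2 / (8*(8^2 - 1)) = 1 - 12/504 = 0.976190.
Step 4: Under H0, t = rho * sqrt((n-2)/(1-rho^2)) = 11.0235 ~ t(6).
Step 5: Two-sided p-value from the t-distribution with 6 df = 0.000033.
Step 6: alpha = 0.05. reject H0.

rho = 0.9762, p = 0.000033, reject H0 at alpha = 0.05.


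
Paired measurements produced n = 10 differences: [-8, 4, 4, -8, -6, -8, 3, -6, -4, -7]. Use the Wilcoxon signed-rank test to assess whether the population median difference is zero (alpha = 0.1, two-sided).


Step 1: Drop any zero differences (none here) and take |d_i|.
|d| = [8, 4, 4, 8, 6, 8, 3, 6, 4, 7]
Step 2: Midrank |d_i| (ties get averaged ranks).
ranks: |8|->9, |4|->3, |4|->3, |8|->9, |6|->5.5, |8|->9, |3|->1, |6|->5.5, |4|->3, |7|->7
Step 3: Attach original signs; sum ranks with positive sign and with negative sign.
W+ = 3 + 3 + 1 = 7
W- = 9 + 9 + 5.5 + 9 + 5.5 + 3 + 7 = 48
(Check: W+ + W- = 55 should equal n(n+1)/2 = 55.)
Step 4: Test statistic W = min(W+, W-) = 7.
Step 5: Ties in |d|, so use the tie-corrected normal approximation.
        E[W] = n(n+1)/4 = 10*11/4 = 27.5.
        Tie groups: |d|=4 (t=3), |d|=6 (t=2), |d|=8 (t=3); sum(t^3 - t) = 54.
        Var[W] = n(n+1)(2n+1)/24 - sum(t^3-t)/48 = 2310/24 - 54/48 = 95.125.
        z = (W - E[W]) / sqrt(Var[W]) = (7 - 27.5) / 9.7532 = -2.1019.
        Two-sided p = 2*Phi(z) = 0.035564.
Step 6: alpha = 0.1. reject H0.

W+ = 7, W- = 48, W = min = 7, p = 0.035564, reject H0.


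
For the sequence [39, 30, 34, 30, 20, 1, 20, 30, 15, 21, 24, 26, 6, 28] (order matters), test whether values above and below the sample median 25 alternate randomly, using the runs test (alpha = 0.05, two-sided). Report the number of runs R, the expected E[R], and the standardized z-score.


Step 1: Compute median = 25; label A = above, B = below.
Labels in order: AAAABBBABBBABA  (n_A = 7, n_B = 7)
Step 2: Count runs R = 7.
Step 3: Under H0 (random ordering), E[R] = 2*n_A*n_B/(n_A+n_B) + 1 = 2*7*7/14 + 1 = 8.0000.
        Var[R] = 2*n_A*n_B*(2*n_A*n_B - n_A - n_B) / ((n_A+n_B)^2 * (n_A+n_B-1)) = 8232/2548 = 3.2308.
        SD[R] = 1.7974.
Step 4: Continuity-corrected z = (R + 0.5 - E[R]) / SD[R] = (7 + 0.5 - 8.0000) / 1.7974 = -0.2782.
Step 5: Two-sided p-value via normal approximation = 2*(1 - Phi(|z|)) = 0.780879.
Step 6: alpha = 0.05. fail to reject H0.

R = 7, z = -0.2782, p = 0.780879, fail to reject H0.


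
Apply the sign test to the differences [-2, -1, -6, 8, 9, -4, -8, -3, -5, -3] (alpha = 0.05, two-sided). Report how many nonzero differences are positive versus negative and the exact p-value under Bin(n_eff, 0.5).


Step 1: Discard zero differences. Original n = 10; n_eff = number of nonzero differences = 10.
Nonzero differences (with sign): -2, -1, -6, +8, +9, -4, -8, -3, -5, -3
Step 2: Count signs: positive = 2, negative = 8.
Step 3: Under H0: P(positive) = 0.5, so the number of positives S ~ Bin(10, 0.5).
Step 4: Two-sided exact p-value = sum of Bin(10,0.5) probabilities at or below the observed probability = 0.109375.
Step 5: alpha = 0.05. fail to reject H0.

n_eff = 10, pos = 2, neg = 8, p = 0.109375, fail to reject H0.


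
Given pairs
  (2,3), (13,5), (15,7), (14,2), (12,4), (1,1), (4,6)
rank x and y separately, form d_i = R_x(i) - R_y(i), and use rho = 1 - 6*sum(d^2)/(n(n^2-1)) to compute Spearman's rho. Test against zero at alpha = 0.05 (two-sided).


Step 1: Rank x and y separately (midranks; no ties here).
rank(x): 2->2, 13->5, 15->7, 14->6, 12->4, 1->1, 4->3
rank(y): 3->3, 5->5, 7->7, 2->2, 4->4, 1->1, 6->6
Step 2: d_i = R_x(i) - R_y(i); compute d_i^2.
  (2-3)^2=1, (5-5)^2=0, (7-7)^2=0, (6-2)^2=16, (4-4)^2=0, (1-1)^2=0, (3-6)^2=9
sum(d^2) = 26.
Step 3: rho = 1 - 6*26 / (7*(7^2 - 1)) = 1 - 156/336 = 0.535714.
Step 4: Under H0, t = rho * sqrt((n-2)/(1-rho^2)) = 1.4186 ~ t(5).
Step 5: Two-sided p-value from the t-distribution with 5 df = 0.215217.
Step 6: alpha = 0.05. fail to reject H0.

rho = 0.5357, p = 0.215217, fail to reject H0 at alpha = 0.05.


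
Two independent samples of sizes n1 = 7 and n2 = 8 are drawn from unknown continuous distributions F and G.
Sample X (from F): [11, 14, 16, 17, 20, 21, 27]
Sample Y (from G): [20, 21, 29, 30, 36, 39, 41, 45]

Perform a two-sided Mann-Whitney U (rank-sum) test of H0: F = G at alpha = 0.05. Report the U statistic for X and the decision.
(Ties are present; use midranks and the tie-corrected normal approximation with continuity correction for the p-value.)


Step 1: Combine and sort all 15 observations; assign midranks.
sorted (value, group): (11,X), (14,X), (16,X), (17,X), (20,X), (20,Y), (21,X), (21,Y), (27,X), (29,Y), (30,Y), (36,Y), (39,Y), (41,Y), (45,Y)
ranks: 11->1, 14->2, 16->3, 17->4, 20->5.5, 20->5.5, 21->7.5, 21->7.5, 27->9, 29->10, 30->11, 36->12, 39->13, 41->14, 45->15
Step 2: Rank sum for X: R1 = 1 + 2 + 3 + 4 + 5.5 + 7.5 + 9 = 32.
Step 3: U_X = R1 - n1(n1+1)/2 = 32 - 7*8/2 = 32 - 28 = 4.
       U_Y = n1*n2 - U_X = 56 - 4 = 52.
Step 4: Ties are present, so use the tie-corrected normal approximation (with continuity correction) for the p-value.
Step 5: p-value = 0.006441; compare to alpha = 0.05. reject H0.

U_X = 4, p = 0.006441, reject H0 at alpha = 0.05.


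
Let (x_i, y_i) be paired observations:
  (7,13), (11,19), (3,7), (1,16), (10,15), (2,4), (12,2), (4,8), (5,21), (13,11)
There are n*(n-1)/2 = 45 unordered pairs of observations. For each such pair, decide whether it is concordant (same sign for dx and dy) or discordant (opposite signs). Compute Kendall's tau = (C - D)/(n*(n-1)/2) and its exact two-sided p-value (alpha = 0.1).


Step 1: Enumerate the 45 unordered pairs (i,j) with i<j and classify each by sign(x_j-x_i) * sign(y_j-y_i).
  (1,2):dx=+4,dy=+6->C; (1,3):dx=-4,dy=-6->C; (1,4):dx=-6,dy=+3->D; (1,5):dx=+3,dy=+2->C
  (1,6):dx=-5,dy=-9->C; (1,7):dx=+5,dy=-11->D; (1,8):dx=-3,dy=-5->C; (1,9):dx=-2,dy=+8->D
  (1,10):dx=+6,dy=-2->D; (2,3):dx=-8,dy=-12->C; (2,4):dx=-10,dy=-3->C; (2,5):dx=-1,dy=-4->C
  (2,6):dx=-9,dy=-15->C; (2,7):dx=+1,dy=-17->D; (2,8):dx=-7,dy=-11->C; (2,9):dx=-6,dy=+2->D
  (2,10):dx=+2,dy=-8->D; (3,4):dx=-2,dy=+9->D; (3,5):dx=+7,dy=+8->C; (3,6):dx=-1,dy=-3->C
  (3,7):dx=+9,dy=-5->D; (3,8):dx=+1,dy=+1->C; (3,9):dx=+2,dy=+14->C; (3,10):dx=+10,dy=+4->C
  (4,5):dx=+9,dy=-1->D; (4,6):dx=+1,dy=-12->D; (4,7):dx=+11,dy=-14->D; (4,8):dx=+3,dy=-8->D
  (4,9):dx=+4,dy=+5->C; (4,10):dx=+12,dy=-5->D; (5,6):dx=-8,dy=-11->C; (5,7):dx=+2,dy=-13->D
  (5,8):dx=-6,dy=-7->C; (5,9):dx=-5,dy=+6->D; (5,10):dx=+3,dy=-4->D; (6,7):dx=+10,dy=-2->D
  (6,8):dx=+2,dy=+4->C; (6,9):dx=+3,dy=+17->C; (6,10):dx=+11,dy=+7->C; (7,8):dx=-8,dy=+6->D
  (7,9):dx=-7,dy=+19->D; (7,10):dx=+1,dy=+9->C; (8,9):dx=+1,dy=+13->C; (8,10):dx=+9,dy=+3->C
  (9,10):dx=+8,dy=-10->D
Step 2: C = 24, D = 21, total pairs = 45.
Step 3: tau = (C - D)/(n(n-1)/2) = (24 - 21)/45 = 0.066667.
Step 4: Exact two-sided p-value (enumerate n! = 3628800 permutations of y under H0): p = 0.861801.
Step 5: alpha = 0.1. fail to reject H0.

tau_b = 0.0667 (C=24, D=21), p = 0.861801, fail to reject H0.


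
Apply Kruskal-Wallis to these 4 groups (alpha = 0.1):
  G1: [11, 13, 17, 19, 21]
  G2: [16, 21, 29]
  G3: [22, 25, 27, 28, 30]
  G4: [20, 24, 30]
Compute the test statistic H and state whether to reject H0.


Step 1: Combine all N = 16 observations and assign midranks.
sorted (value, group, rank): (11,G1,1), (13,G1,2), (16,G2,3), (17,G1,4), (19,G1,5), (20,G4,6), (21,G1,7.5), (21,G2,7.5), (22,G3,9), (24,G4,10), (25,G3,11), (27,G3,12), (28,G3,13), (29,G2,14), (30,G3,15.5), (30,G4,15.5)
Step 2: Sum ranks within each group.
R_1 = 19.5 (n_1 = 5)
R_2 = 24.5 (n_2 = 3)
R_3 = 60.5 (n_3 = 5)
R_4 = 31.5 (n_4 = 3)
Step 3: H = 12/(N(N+1)) * sum(R_i^2/n_i) - 3(N+1)
     = 12/(16*17) * (19.5^2/5 + 24.5^2/3 + 60.5^2/5 + 31.5^2/3) - 3*17
     = 0.044118 * 1338.93 - 51
     = 8.070588.
Step 4: Ties present; correction factor C = 1 - 12/(16^3 - 16) = 0.997059. Corrected H = 8.070588 / 0.997059 = 8.094395.
Step 5: Under H0, H ~ chi^2(3); p-value = 0.044101.
Step 6: alpha = 0.1. reject H0.

H = 8.0944, df = 3, p = 0.044101, reject H0.


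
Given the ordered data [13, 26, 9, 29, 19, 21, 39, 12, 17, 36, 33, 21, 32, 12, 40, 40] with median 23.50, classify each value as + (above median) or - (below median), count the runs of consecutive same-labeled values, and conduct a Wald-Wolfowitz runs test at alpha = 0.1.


Step 1: Compute median = 23.50; label A = above, B = below.
Labels in order: BABABBABBAABABAA  (n_A = 8, n_B = 8)
Step 2: Count runs R = 12.
Step 3: Under H0 (random ordering), E[R] = 2*n_A*n_B/(n_A+n_B) + 1 = 2*8*8/16 + 1 = 9.0000.
        Var[R] = 2*n_A*n_B*(2*n_A*n_B - n_A - n_B) / ((n_A+n_B)^2 * (n_A+n_B-1)) = 14336/3840 = 3.7333.
        SD[R] = 1.9322.
Step 4: Continuity-corrected z = (R - 0.5 - E[R]) / SD[R] = (12 - 0.5 - 9.0000) / 1.9322 = 1.2939.
Step 5: Two-sided p-value via normal approximation = 2*(1 - Phi(|z|)) = 0.195709.
Step 6: alpha = 0.1. fail to reject H0.

R = 12, z = 1.2939, p = 0.195709, fail to reject H0.


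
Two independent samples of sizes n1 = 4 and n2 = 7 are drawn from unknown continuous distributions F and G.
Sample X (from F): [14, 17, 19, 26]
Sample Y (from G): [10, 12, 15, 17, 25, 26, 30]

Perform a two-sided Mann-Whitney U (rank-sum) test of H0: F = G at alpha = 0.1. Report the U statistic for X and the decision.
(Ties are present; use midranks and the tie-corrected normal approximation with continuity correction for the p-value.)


Step 1: Combine and sort all 11 observations; assign midranks.
sorted (value, group): (10,Y), (12,Y), (14,X), (15,Y), (17,X), (17,Y), (19,X), (25,Y), (26,X), (26,Y), (30,Y)
ranks: 10->1, 12->2, 14->3, 15->4, 17->5.5, 17->5.5, 19->7, 25->8, 26->9.5, 26->9.5, 30->11
Step 2: Rank sum for X: R1 = 3 + 5.5 + 7 + 9.5 = 25.
Step 3: U_X = R1 - n1(n1+1)/2 = 25 - 4*5/2 = 25 - 10 = 15.
       U_Y = n1*n2 - U_X = 28 - 15 = 13.
Step 4: Ties are present, so use the tie-corrected normal approximation (with continuity correction) for the p-value.
Step 5: p-value = 0.924376; compare to alpha = 0.1. fail to reject H0.

U_X = 15, p = 0.924376, fail to reject H0 at alpha = 0.1.


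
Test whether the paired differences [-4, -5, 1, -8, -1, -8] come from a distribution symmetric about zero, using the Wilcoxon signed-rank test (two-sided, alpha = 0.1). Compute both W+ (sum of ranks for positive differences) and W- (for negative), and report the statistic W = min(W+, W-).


Step 1: Drop any zero differences (none here) and take |d_i|.
|d| = [4, 5, 1, 8, 1, 8]
Step 2: Midrank |d_i| (ties get averaged ranks).
ranks: |4|->3, |5|->4, |1|->1.5, |8|->5.5, |1|->1.5, |8|->5.5
Step 3: Attach original signs; sum ranks with positive sign and with negative sign.
W+ = 1.5 = 1.5
W- = 3 + 4 + 5.5 + 1.5 + 5.5 = 19.5
(Check: W+ + W- = 21 should equal n(n+1)/2 = 21.)
Step 4: Test statistic W = min(W+, W-) = 1.5.
Step 5: Ties in |d|, so use the tie-corrected normal approximation.
        E[W] = n(n+1)/4 = 6*7/4 = 10.5.
        Tie groups: |d|=1 (t=2), |d|=8 (t=2); sum(t^3 - t) = 12.
        Var[W] = n(n+1)(2n+1)/24 - sum(t^3-t)/48 = 546/24 - 12/48 = 22.5.
        z = (W - E[W]) / sqrt(Var[W]) = (1.5 - 10.5) / 4.7434 = -1.8974.
        Two-sided p = 2*Phi(z) = 0.057780.
Step 6: alpha = 0.1. reject H0.

W+ = 1.5, W- = 19.5, W = min = 1.5, p = 0.057780, reject H0.


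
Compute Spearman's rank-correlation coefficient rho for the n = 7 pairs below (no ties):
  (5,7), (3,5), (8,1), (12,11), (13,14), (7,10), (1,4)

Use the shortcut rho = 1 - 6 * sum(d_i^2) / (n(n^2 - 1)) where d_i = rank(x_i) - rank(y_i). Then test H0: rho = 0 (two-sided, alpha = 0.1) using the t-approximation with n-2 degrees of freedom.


Step 1: Rank x and y separately (midranks; no ties here).
rank(x): 5->3, 3->2, 8->5, 12->6, 13->7, 7->4, 1->1
rank(y): 7->4, 5->3, 1->1, 11->6, 14->7, 10->5, 4->2
Step 2: d_i = R_x(i) - R_y(i); compute d_i^2.
  (3-4)^2=1, (2-3)^2=1, (5-1)^2=16, (6-6)^2=0, (7-7)^2=0, (4-5)^2=1, (1-2)^2=1
sum(d^2) = 20.
Step 3: rho = 1 - 6*20 / (7*(7^2 - 1)) = 1 - 120/336 = 0.642857.
Step 4: Under H0, t = rho * sqrt((n-2)/(1-rho^2)) = 1.8766 ~ t(5).
Step 5: Two-sided p-value from the t-distribution with 5 df = 0.119392.
Step 6: alpha = 0.1. fail to reject H0.

rho = 0.6429, p = 0.119392, fail to reject H0 at alpha = 0.1.
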